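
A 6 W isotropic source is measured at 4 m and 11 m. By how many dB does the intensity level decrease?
Δβ = 20·log₁₀(r₂/r₁) = 8.787 dB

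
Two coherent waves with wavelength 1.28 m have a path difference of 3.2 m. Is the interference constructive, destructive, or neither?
destructive — path difference = 2.5λ, an odd multiple of λ/2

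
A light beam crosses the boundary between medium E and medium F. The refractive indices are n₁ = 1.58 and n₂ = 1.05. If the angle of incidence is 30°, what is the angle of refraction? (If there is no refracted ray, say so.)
sin θ₂ = (n₁/n₂)·sin θ₁ = 0.7524 → θ₂ = 48.8°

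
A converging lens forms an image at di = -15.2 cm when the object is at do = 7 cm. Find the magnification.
M = −di/do = 2.171 (upright image)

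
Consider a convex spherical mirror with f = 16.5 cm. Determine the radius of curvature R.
R = 2|f| = 33 cm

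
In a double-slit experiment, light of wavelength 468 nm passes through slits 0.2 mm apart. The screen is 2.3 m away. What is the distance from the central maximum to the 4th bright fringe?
y = mλL/d = 21.53 mm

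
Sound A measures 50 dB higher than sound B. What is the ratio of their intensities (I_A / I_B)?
I_A/I_B = 10^(Δβ/10) = 100000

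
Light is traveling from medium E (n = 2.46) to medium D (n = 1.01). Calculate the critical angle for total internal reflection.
θc = arcsin(n₂/n₁) = 24.24°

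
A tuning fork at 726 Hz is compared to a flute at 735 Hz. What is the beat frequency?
9 Hz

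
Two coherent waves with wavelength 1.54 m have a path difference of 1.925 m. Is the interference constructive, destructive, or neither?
neither (partial) — path difference = 1.25λ, neither a whole number of wavelengths nor an odd multiple of λ/2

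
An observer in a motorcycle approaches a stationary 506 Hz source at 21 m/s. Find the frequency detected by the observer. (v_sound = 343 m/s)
f_obs = f·(v + v_o)/v = 537 Hz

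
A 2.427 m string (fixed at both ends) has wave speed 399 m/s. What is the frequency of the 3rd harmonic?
fₙ = nv/(2L) = 246.6 Hz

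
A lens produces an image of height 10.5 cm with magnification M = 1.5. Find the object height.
ho = |hi|/|M| = 7 cm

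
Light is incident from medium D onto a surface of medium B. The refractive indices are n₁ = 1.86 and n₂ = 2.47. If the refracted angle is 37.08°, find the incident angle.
sin θ₁ = (n₂/n₁)·sin θ₂ → θ₁ = 53.19°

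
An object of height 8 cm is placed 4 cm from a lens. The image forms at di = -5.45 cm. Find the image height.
hi = (-di/do) × ho = 10.9 cm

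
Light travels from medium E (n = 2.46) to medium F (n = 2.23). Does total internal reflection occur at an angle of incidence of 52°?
θc = arcsin(n₂/n₁) = 65.03°; 52° < θc, so no — the ray refracts.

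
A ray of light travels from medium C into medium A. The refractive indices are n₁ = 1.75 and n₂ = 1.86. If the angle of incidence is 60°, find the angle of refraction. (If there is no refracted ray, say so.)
sin θ₂ = (n₁/n₂)·sin θ₁ = 0.8148 → θ₂ = 54.57°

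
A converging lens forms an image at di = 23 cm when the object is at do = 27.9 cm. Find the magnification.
M = −di/do = -0.8244 (inverted image)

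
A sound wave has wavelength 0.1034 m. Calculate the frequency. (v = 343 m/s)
f = v/λ = 3317 Hz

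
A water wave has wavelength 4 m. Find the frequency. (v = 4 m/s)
f = v/λ = 1 Hz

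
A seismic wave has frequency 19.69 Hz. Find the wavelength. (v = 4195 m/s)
λ = v/f = 213.1 m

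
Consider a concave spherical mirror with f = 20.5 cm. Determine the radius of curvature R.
R = 2|f| = 41 cm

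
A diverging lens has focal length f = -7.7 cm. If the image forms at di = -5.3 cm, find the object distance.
1/do = 1/f − 1/di → do = 17 cm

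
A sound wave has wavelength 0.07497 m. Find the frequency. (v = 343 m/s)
f = v/λ = 4575 Hz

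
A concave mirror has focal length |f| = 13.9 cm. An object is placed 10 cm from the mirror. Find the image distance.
f = +13.9 cm (concave); 1/di = 1/f − 1/do → di = -35.64 cm (virtual image, behind mirror)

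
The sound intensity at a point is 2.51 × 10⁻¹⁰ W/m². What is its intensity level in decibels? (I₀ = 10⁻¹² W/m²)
β = 10·log₁₀(I/I₀) = 24 dB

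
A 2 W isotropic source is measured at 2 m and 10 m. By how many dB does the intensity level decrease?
Δβ = 20·log₁₀(r₂/r₁) = 13.98 dB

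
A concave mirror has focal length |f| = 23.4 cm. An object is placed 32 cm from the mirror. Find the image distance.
f = +23.4 cm (concave); 1/di = 1/f − 1/do → di = 87.07 cm (real image, in front of mirror)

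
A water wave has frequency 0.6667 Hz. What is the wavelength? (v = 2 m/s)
λ = v/f = 3 m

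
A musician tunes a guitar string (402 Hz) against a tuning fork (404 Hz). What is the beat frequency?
2 Hz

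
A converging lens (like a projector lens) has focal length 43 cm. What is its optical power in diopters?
P = 1/f = 2.326 D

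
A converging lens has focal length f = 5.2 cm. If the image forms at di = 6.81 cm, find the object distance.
1/do = 1/f − 1/di → do = 22 cm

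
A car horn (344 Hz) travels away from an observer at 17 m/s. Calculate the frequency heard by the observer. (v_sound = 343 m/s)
f_obs = f·v/(v + v_s) = 327.8 Hz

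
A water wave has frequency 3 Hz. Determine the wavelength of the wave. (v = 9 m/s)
λ = v/f = 3 m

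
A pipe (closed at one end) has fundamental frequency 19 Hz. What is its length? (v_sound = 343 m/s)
L = v/(4f₁) = 4.513 m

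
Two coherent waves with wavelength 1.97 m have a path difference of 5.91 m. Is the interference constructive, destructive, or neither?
constructive — path difference = 3λ, a whole number of wavelengths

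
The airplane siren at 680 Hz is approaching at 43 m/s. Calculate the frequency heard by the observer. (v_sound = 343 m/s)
f_obs = f·v/(v − v_s) = 777.5 Hz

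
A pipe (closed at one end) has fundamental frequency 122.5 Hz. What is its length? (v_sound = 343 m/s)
L = v/(4f₁) = 0.7 m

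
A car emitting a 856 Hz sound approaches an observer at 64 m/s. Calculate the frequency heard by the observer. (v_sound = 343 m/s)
f_obs = f·v/(v − v_s) = 1052 Hz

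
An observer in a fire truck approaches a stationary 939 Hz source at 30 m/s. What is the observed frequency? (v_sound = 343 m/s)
f_obs = f·(v + v_o)/v = 1021 Hz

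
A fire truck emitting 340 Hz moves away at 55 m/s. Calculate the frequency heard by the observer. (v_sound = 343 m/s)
f_obs = f·v/(v + v_s) = 293 Hz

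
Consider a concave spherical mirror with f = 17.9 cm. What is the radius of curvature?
R = 2|f| = 35.8 cm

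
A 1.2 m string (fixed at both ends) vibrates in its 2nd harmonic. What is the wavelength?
λₙ = 2L/n = 1.2 m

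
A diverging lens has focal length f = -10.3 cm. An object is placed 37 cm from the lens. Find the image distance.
1/di = 1/f − 1/do → di = -8.057 cm (virtual image)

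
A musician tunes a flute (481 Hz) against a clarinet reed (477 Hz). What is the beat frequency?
4 Hz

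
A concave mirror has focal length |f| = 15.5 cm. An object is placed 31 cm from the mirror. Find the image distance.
f = +15.5 cm (concave); 1/di = 1/f − 1/do → di = 31 cm (real image, in front of mirror)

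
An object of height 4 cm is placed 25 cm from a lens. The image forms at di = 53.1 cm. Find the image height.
hi = (-di/do) × ho = -8.496 cm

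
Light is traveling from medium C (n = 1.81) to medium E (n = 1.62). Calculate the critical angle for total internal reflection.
θc = arcsin(n₂/n₁) = 63.51°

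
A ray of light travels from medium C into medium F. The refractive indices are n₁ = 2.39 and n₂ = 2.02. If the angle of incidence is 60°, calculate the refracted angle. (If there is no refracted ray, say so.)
sin θ₂ = (n₁/n₂)·sin θ₁ = 1.025 > 1, so there is no refracted ray — the light undergoes total internal reflection.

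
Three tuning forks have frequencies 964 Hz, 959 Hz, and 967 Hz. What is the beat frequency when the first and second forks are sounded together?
5 Hz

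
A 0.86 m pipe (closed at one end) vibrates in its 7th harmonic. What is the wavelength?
λₙ = 4L/n = 0.4914 m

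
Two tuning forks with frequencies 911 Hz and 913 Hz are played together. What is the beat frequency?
2 Hz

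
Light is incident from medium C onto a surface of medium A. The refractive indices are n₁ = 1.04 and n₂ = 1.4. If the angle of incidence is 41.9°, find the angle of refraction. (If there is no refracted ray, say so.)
sin θ₂ = (n₁/n₂)·sin θ₁ = 0.4961 → θ₂ = 29.74°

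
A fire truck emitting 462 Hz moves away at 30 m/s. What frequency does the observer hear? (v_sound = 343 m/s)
f_obs = f·v/(v + v_s) = 424.8 Hz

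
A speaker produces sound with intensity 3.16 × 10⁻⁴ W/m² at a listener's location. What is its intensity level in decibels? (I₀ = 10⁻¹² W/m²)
β = 10·log₁₀(I/I₀) = 85 dB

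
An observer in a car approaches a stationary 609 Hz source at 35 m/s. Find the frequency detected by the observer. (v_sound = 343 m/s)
f_obs = f·(v + v_o)/v = 671.1 Hz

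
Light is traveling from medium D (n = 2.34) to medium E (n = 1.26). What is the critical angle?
θc = arcsin(n₂/n₁) = 32.58°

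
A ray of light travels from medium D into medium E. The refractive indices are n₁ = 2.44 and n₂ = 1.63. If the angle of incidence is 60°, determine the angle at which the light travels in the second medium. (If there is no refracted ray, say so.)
sin θ₂ = (n₁/n₂)·sin θ₁ = 1.296 > 1, so there is no refracted ray — the light undergoes total internal reflection.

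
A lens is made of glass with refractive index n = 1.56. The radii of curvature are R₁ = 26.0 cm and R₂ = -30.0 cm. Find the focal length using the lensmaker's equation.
1/f = (n − 1)(1/R₁ − 1/R₂) → f = 24.87 cm (converging lens)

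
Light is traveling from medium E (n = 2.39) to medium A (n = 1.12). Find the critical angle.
θc = arcsin(n₂/n₁) = 27.94°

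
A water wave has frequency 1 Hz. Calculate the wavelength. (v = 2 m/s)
λ = v/f = 2 m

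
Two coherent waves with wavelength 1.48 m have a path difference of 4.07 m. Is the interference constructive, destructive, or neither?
neither (partial) — path difference = 2.75λ, neither a whole number of wavelengths nor an odd multiple of λ/2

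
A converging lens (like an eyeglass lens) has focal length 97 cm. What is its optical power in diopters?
P = 1/f = 1.031 D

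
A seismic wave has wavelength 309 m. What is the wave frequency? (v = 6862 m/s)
f = v/λ = 22.21 Hz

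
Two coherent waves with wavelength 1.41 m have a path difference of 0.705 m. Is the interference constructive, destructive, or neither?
destructive — path difference = 0.5λ, an odd multiple of λ/2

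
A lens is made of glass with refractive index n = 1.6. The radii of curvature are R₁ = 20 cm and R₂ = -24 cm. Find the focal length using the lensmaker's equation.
1/f = (n − 1)(1/R₁ − 1/R₂) → f = 18.18 cm (converging lens)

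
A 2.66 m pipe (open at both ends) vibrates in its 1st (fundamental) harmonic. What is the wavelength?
λₙ = 2L/n = 5.32 m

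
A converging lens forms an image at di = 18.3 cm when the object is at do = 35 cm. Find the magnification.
M = −di/do = -0.5229 (inverted image)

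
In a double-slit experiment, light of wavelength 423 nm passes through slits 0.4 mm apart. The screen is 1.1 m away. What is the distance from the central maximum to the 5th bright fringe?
y = mλL/d = 5.816 mm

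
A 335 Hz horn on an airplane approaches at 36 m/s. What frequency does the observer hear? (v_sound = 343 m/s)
f_obs = f·v/(v − v_s) = 374.3 Hz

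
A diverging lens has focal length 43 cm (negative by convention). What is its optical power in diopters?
P = 1/f = -2.326 D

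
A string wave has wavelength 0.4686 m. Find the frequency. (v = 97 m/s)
f = v/λ = 207 Hz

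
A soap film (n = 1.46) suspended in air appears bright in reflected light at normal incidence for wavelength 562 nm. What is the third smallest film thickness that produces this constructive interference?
2nt = (m − ½)λ with m = 3 → t = (m − ½)λ/(2n) = 481.2 nm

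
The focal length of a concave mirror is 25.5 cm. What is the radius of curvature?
R = 2|f| = 51 cm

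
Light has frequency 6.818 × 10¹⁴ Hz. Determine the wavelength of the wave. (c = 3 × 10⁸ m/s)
λ = c/f = 440 nm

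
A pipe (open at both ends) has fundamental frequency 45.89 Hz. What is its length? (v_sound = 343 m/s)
L = v/(2f₁) = 3.737 m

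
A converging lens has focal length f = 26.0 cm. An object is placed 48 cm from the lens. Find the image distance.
1/di = 1/f − 1/do → di = 56.73 cm (real image)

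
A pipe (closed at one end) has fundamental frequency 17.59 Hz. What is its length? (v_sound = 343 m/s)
L = v/(4f₁) = 4.875 m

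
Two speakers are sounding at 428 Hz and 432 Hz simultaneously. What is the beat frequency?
4 Hz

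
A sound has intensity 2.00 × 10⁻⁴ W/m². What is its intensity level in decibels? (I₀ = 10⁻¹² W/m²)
β = 10·log₁₀(I/I₀) = 83.01 dB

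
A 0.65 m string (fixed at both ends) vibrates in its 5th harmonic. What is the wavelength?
λₙ = 2L/n = 0.26 m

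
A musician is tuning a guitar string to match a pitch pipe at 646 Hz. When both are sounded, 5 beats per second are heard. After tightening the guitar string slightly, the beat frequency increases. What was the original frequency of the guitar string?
651 Hz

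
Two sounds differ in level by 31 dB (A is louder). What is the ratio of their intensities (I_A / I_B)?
I_A/I_B = 10^(Δβ/10) = 1259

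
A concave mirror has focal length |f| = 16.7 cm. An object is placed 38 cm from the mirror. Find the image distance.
f = +16.7 cm (concave); 1/di = 1/f − 1/do → di = 29.79 cm (real image, in front of mirror)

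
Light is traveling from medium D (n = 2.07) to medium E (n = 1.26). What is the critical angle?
θc = arcsin(n₂/n₁) = 37.5°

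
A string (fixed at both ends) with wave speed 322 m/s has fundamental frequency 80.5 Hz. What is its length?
L = v/(2f₁) = 2 m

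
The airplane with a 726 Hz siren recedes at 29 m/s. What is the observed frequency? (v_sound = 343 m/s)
f_obs = f·v/(v + v_s) = 669.4 Hz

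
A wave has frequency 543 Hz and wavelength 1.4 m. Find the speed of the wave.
v = fλ = 760.2 m/s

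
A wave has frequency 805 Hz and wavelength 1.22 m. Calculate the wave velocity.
v = fλ = 982.1 m/s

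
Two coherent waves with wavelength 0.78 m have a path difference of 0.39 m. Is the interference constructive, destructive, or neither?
destructive — path difference = 0.5λ, an odd multiple of λ/2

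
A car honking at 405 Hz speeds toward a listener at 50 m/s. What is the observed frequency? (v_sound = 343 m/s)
f_obs = f·v/(v − v_s) = 474.1 Hz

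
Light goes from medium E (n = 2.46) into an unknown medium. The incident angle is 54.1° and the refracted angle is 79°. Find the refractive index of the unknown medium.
n₂ = n₁·sin θ₁ / sin θ₂ = 2.03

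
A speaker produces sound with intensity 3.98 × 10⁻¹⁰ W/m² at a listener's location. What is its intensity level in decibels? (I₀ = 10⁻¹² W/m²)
β = 10·log₁₀(I/I₀) = 26 dB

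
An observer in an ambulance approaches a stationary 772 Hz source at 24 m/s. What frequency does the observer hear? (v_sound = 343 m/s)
f_obs = f·(v + v_o)/v = 826 Hz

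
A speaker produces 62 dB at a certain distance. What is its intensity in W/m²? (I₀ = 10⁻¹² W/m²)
I = I₀·10^(β/10) = 1.58 × 10⁻⁶ W/m²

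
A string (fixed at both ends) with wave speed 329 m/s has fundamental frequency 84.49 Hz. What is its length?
L = v/(2f₁) = 1.947 m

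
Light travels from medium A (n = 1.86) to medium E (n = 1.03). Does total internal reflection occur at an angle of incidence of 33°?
θc = arcsin(n₂/n₁) = 33.63°; 33° < θc, so no — the ray refracts.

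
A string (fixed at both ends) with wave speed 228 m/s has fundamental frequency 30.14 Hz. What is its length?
L = v/(2f₁) = 3.782 m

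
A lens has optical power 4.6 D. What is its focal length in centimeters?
f = 1/P = 21.74 cm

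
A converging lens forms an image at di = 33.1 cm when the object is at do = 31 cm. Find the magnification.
M = −di/do = -1.068 (inverted image)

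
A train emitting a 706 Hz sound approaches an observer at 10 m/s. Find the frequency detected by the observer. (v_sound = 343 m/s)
f_obs = f·v/(v − v_s) = 727.2 Hz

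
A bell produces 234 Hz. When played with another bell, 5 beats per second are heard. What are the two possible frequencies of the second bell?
f₂ = 234 ± 5 Hz → 239 Hz or 229 Hz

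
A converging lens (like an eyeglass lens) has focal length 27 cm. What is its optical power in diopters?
P = 1/f = 3.704 D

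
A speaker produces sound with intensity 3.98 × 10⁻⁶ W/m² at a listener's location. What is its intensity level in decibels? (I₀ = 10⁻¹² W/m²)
β = 10·log₁₀(I/I₀) = 66 dB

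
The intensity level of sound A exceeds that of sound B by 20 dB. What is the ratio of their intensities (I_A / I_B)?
I_A/I_B = 10^(Δβ/10) = 100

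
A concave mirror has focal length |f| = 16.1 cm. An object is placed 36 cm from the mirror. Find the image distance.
f = +16.1 cm (concave); 1/di = 1/f − 1/do → di = 29.13 cm (real image, in front of mirror)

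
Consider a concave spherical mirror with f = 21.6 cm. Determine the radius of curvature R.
R = 2|f| = 43.2 cm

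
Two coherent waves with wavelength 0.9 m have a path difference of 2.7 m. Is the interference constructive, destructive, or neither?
constructive — path difference = 3λ, a whole number of wavelengths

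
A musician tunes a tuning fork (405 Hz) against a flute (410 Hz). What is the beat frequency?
5 Hz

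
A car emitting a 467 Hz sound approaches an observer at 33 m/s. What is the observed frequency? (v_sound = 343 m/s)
f_obs = f·v/(v − v_s) = 516.7 Hz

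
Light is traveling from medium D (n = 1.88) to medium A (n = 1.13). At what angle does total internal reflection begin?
θc = arcsin(n₂/n₁) = 36.95°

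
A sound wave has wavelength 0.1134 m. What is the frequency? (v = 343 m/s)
f = v/λ = 3025 Hz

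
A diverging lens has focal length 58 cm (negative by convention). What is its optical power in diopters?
P = 1/f = -1.724 D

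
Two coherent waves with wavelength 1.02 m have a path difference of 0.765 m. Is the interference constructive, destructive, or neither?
neither (partial) — path difference = 0.75λ, neither a whole number of wavelengths nor an odd multiple of λ/2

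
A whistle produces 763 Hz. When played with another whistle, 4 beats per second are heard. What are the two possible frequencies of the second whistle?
f₂ = 763 ± 4 Hz → 767 Hz or 759 Hz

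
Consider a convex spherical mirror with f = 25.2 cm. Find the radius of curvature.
R = 2|f| = 50.4 cm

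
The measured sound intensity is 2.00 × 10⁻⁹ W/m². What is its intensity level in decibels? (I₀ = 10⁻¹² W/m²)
β = 10·log₁₀(I/I₀) = 33.01 dB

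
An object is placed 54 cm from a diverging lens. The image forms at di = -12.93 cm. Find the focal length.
1/f = 1/do + 1/di → f = -17 cm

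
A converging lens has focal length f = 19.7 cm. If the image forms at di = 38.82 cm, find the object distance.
1/do = 1/f − 1/di → do = 40 cm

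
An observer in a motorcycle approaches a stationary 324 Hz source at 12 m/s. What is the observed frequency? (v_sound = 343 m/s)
f_obs = f·(v + v_o)/v = 335.3 Hz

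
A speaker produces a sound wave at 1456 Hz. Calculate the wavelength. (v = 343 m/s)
λ = v/f = 0.2356 m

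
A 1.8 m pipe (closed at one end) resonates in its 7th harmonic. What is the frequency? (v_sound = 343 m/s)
fₙ = nv/(4L) = 333.5 Hz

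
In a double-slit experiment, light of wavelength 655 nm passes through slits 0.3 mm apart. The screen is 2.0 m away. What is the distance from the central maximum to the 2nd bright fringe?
y = mλL/d = 8.733 mm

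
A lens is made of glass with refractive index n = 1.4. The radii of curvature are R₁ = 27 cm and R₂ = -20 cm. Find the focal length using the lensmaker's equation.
1/f = (n − 1)(1/R₁ − 1/R₂) → f = 28.72 cm (converging lens)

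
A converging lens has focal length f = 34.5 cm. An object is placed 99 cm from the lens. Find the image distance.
1/di = 1/f − 1/do → di = 52.95 cm (real image)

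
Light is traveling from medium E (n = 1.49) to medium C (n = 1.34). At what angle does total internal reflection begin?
θc = arcsin(n₂/n₁) = 64.07°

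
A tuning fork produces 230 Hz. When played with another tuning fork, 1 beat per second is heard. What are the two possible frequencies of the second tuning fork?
f₂ = 230 ± 1 Hz → 231 Hz or 229 Hz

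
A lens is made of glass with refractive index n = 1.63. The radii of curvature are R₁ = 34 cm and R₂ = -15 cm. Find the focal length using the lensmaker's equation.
1/f = (n − 1)(1/R₁ − 1/R₂) → f = 16.52 cm (converging lens)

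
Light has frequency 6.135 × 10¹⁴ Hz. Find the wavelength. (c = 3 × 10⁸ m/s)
λ = c/f = 489 nm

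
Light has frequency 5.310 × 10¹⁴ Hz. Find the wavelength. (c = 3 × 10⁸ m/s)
λ = c/f = 565 nm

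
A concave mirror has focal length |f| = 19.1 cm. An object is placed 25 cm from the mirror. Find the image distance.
f = +19.1 cm (concave); 1/di = 1/f − 1/do → di = 80.93 cm (real image, in front of mirror)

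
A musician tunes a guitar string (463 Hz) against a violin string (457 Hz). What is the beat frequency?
6 Hz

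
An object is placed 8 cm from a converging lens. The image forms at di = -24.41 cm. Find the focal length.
1/f = 1/do + 1/di → f = 11.9 cm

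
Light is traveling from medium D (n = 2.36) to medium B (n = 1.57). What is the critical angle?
θc = arcsin(n₂/n₁) = 41.7°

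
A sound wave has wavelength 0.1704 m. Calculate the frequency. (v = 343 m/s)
f = v/λ = 2013 Hz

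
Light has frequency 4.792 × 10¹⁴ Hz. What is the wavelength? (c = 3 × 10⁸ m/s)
λ = c/f = 626 nm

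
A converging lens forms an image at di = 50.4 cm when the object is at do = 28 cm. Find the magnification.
M = −di/do = -1.8 (inverted image)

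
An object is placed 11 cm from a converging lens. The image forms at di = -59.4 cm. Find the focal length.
1/f = 1/do + 1/di → f = 13.5 cm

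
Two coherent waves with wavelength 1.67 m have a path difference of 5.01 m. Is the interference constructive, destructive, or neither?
constructive — path difference = 3λ, a whole number of wavelengths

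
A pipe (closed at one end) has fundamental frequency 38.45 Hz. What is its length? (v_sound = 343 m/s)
L = v/(4f₁) = 2.23 m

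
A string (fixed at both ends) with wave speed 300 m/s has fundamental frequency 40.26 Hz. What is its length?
L = v/(2f₁) = 3.726 m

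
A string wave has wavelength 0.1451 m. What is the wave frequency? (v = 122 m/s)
f = v/λ = 840.8 Hz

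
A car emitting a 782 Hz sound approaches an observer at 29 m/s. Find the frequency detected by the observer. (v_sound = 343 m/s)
f_obs = f·v/(v − v_s) = 854.2 Hz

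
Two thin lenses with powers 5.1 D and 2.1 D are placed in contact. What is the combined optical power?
P_total = P₁ + P₂ = 7.2 D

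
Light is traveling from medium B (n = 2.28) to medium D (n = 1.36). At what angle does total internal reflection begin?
θc = arcsin(n₂/n₁) = 36.62°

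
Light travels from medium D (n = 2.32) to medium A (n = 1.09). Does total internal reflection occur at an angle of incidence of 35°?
θc = arcsin(n₂/n₁) = 28.02°; 35° > θc, so yes — total internal reflection.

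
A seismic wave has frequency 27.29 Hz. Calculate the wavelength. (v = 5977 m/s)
λ = v/f = 219 m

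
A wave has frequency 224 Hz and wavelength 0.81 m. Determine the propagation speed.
v = fλ = 181.4 m/s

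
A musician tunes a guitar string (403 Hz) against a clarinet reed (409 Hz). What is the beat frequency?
6 Hz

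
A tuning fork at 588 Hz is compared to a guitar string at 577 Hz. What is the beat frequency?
11 Hz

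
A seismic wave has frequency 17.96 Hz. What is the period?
T = 1/f = 0.05568 s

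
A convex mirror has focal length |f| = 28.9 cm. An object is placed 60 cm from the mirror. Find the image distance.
f = −28.9 cm (convex); 1/di = 1/f − 1/do → di = -19.51 cm (virtual image, behind mirror)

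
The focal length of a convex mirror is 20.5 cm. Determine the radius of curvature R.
R = 2|f| = 41 cm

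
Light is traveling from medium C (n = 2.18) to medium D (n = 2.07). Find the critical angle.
θc = arcsin(n₂/n₁) = 71.72°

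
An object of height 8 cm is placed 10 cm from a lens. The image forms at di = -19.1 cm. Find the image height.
hi = (-di/do) × ho = 15.28 cm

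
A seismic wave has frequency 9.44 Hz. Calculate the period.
T = 1/f = 0.1059 s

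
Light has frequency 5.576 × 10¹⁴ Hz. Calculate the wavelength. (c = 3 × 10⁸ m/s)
λ = c/f = 538 nm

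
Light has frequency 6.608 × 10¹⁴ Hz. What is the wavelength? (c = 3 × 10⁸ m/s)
λ = c/f = 454 nm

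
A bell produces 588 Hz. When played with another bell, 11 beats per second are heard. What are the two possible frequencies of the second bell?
f₂ = 588 ± 11 Hz → 599 Hz or 577 Hz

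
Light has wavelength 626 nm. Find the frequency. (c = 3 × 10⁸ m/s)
f = c/λ = 4.792 × 10¹⁴ Hz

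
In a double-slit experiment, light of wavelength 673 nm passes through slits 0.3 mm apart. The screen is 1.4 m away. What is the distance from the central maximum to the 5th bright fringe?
y = mλL/d = 15.7 mm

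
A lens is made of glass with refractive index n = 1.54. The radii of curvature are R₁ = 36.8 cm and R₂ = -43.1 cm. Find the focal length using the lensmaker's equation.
1/f = (n − 1)(1/R₁ − 1/R₂) → f = 36.76 cm (converging lens)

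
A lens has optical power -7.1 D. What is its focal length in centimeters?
f = 1/P = -14.08 cm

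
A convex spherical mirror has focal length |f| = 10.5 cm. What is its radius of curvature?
R = 2|f| = 21 cm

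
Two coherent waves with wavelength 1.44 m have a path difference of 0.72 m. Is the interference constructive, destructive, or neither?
destructive — path difference = 0.5λ, an odd multiple of λ/2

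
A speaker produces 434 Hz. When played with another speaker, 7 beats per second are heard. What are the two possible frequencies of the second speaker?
f₂ = 434 ± 7 Hz → 441 Hz or 427 Hz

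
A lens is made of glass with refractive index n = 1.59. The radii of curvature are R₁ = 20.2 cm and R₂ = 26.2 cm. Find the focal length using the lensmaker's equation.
1/f = (n − 1)(1/R₁ − 1/R₂) → f = 149.5 cm (converging lens)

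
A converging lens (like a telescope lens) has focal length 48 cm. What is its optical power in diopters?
P = 1/f = 2.083 D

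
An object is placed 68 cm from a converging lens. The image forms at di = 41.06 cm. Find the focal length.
1/f = 1/do + 1/di → f = 25.6 cm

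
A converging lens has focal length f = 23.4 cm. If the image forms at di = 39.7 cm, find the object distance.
1/do = 1/f − 1/di → do = 56.99 cm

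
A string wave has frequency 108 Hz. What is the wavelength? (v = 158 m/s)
λ = v/f = 1.463 m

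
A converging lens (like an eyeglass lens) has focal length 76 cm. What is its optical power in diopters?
P = 1/f = 1.316 D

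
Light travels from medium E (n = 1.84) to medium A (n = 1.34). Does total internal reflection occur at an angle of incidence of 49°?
θc = arcsin(n₂/n₁) = 46.74°; 49° > θc, so yes — total internal reflection.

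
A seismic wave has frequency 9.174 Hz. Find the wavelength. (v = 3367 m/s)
λ = v/f = 367 m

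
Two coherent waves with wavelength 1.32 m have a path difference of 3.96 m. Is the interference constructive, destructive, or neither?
constructive — path difference = 3λ, a whole number of wavelengths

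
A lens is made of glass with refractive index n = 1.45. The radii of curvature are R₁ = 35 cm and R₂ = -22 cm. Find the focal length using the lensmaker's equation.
1/f = (n − 1)(1/R₁ − 1/R₂) → f = 30.02 cm (converging lens)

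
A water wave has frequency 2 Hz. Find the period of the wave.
T = 1/f = 0.5 s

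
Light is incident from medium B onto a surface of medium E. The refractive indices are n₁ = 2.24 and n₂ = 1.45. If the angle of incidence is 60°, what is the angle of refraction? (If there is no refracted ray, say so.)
sin θ₂ = (n₁/n₂)·sin θ₁ = 1.338 > 1, so there is no refracted ray — the light undergoes total internal reflection.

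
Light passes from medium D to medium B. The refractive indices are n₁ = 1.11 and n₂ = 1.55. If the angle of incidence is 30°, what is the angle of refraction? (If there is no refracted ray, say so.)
sin θ₂ = (n₁/n₂)·sin θ₁ = 0.3581 → θ₂ = 20.98°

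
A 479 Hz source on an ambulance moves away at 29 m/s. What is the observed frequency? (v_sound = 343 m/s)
f_obs = f·v/(v + v_s) = 441.7 Hz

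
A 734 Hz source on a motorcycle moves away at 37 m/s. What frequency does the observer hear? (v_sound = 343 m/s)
f_obs = f·v/(v + v_s) = 662.5 Hz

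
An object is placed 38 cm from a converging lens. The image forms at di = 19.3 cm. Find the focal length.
1/f = 1/do + 1/di → f = 12.8 cm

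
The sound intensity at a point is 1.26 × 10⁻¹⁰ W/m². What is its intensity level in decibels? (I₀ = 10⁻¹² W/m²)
β = 10·log₁₀(I/I₀) = 21 dB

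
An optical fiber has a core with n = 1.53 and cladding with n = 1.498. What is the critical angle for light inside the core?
θc = arcsin(n_cladding/n_core) = 78.26°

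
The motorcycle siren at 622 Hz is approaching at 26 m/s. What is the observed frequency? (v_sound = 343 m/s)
f_obs = f·v/(v − v_s) = 673 Hz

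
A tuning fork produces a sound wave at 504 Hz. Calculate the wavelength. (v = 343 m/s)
λ = v/f = 0.6806 m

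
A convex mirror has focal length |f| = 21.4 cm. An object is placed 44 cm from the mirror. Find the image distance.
f = −21.4 cm (convex); 1/di = 1/f − 1/do → di = -14.4 cm (virtual image, behind mirror)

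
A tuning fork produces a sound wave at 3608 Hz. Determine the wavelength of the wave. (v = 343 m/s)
λ = v/f = 0.09507 m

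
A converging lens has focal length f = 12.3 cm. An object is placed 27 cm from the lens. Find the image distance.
1/di = 1/f − 1/do → di = 22.59 cm (real image)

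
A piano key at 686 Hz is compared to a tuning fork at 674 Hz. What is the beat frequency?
12 Hz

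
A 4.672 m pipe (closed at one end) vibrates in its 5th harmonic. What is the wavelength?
λₙ = 4L/n = 3.738 m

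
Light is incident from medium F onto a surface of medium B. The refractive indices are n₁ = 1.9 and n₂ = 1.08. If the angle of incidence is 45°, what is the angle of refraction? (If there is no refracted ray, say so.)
sin θ₂ = (n₁/n₂)·sin θ₁ = 1.244 > 1, so there is no refracted ray — the light undergoes total internal reflection.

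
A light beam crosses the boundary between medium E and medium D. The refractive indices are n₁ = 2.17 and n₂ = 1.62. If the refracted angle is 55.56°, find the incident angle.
sin θ₁ = (n₂/n₁)·sin θ₂ → θ₁ = 38°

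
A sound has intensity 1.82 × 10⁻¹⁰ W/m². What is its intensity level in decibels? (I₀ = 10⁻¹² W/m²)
β = 10·log₁₀(I/I₀) = 22.6 dB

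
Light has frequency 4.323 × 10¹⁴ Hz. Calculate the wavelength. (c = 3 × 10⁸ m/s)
λ = c/f = 694 nm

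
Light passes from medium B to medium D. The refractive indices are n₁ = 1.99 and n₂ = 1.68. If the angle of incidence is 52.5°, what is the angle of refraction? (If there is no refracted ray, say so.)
sin θ₂ = (n₁/n₂)·sin θ₁ = 0.9397 → θ₂ = 70.01°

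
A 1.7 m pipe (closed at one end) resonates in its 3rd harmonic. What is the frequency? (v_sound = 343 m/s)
fₙ = nv/(4L) = 151.3 Hz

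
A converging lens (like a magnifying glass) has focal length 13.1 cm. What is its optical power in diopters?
P = 1/f = 7.634 D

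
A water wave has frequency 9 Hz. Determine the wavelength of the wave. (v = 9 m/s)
λ = v/f = 1 m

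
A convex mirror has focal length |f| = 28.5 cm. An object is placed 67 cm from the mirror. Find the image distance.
f = −28.5 cm (convex); 1/di = 1/f − 1/do → di = -19.99 cm (virtual image, behind mirror)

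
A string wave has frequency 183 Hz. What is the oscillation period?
T = 1/f = 0.005464 s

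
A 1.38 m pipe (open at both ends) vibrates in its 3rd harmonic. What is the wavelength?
λₙ = 2L/n = 0.92 m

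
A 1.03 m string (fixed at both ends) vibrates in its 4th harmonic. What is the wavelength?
λₙ = 2L/n = 0.515 m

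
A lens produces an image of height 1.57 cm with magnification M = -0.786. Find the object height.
ho = |hi|/|M| = 1.997 cm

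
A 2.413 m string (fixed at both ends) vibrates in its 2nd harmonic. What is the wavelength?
λₙ = 2L/n = 2.413 m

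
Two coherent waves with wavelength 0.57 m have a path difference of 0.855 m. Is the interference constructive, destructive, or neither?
destructive — path difference = 1.5λ, an odd multiple of λ/2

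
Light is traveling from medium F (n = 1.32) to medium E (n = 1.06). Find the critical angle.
θc = arcsin(n₂/n₁) = 53.42°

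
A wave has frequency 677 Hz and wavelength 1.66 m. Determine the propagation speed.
v = fλ = 1124 m/s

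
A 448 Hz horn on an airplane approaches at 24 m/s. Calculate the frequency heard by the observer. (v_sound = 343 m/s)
f_obs = f·v/(v − v_s) = 481.7 Hz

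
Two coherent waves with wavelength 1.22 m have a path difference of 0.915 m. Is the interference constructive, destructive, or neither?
neither (partial) — path difference = 0.75λ, neither a whole number of wavelengths nor an odd multiple of λ/2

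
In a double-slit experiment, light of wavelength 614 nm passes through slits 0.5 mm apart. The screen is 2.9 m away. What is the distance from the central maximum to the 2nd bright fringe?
y = mλL/d = 7.122 mm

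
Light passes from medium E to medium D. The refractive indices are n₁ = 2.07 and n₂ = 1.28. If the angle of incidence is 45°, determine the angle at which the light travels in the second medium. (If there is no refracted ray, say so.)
sin θ₂ = (n₁/n₂)·sin θ₁ = 1.144 > 1, so there is no refracted ray — the light undergoes total internal reflection.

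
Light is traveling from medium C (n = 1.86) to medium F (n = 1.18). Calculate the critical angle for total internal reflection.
θc = arcsin(n₂/n₁) = 39.38°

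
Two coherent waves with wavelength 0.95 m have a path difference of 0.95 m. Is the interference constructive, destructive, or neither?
constructive — path difference = 1λ, a whole number of wavelengths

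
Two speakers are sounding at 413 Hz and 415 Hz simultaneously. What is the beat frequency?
2 Hz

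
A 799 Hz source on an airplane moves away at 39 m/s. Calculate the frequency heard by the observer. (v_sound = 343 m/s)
f_obs = f·v/(v + v_s) = 717.4 Hz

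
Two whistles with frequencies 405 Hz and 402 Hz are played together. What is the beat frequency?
3 Hz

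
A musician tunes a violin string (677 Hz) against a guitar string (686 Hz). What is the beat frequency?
9 Hz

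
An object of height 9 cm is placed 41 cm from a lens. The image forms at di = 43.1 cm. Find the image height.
hi = (-di/do) × ho = -9.461 cm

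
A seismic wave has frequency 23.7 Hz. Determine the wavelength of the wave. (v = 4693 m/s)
λ = v/f = 198 m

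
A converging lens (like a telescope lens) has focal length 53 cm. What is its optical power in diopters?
P = 1/f = 1.887 D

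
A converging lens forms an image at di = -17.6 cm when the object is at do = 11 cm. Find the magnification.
M = −di/do = 1.6 (upright image)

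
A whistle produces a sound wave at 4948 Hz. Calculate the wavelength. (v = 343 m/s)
λ = v/f = 0.06932 m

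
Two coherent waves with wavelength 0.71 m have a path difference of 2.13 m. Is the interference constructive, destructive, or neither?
constructive — path difference = 3λ, a whole number of wavelengths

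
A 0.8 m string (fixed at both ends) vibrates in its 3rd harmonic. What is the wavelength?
λₙ = 2L/n = 0.5333 m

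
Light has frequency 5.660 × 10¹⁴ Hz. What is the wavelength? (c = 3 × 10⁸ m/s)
λ = c/f = 530 nm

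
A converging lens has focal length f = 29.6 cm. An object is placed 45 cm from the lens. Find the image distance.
1/di = 1/f − 1/do → di = 86.49 cm (real image)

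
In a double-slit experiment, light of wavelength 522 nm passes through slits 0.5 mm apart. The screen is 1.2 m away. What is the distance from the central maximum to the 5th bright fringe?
y = mλL/d = 6.264 mm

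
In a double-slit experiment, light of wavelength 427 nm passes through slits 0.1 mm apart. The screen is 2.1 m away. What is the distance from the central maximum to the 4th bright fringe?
y = mλL/d = 35.87 mm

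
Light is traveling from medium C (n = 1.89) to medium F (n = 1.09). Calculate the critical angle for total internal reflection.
θc = arcsin(n₂/n₁) = 35.22°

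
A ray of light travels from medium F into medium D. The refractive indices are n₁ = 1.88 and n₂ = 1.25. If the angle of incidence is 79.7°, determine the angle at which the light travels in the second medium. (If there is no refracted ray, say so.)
sin θ₂ = (n₁/n₂)·sin θ₁ = 1.48 > 1, so there is no refracted ray — the light undergoes total internal reflection.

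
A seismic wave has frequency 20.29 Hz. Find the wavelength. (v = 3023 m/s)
λ = v/f = 149 m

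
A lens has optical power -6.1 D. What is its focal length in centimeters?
f = 1/P = -16.39 cm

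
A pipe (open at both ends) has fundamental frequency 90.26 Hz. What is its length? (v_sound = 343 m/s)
L = v/(2f₁) = 1.9 m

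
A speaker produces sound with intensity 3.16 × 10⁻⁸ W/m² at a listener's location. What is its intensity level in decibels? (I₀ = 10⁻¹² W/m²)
β = 10·log₁₀(I/I₀) = 45 dB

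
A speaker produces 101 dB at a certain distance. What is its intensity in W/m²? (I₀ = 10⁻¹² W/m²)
I = I₀·10^(β/10) = 1.26 × 10⁻² W/m²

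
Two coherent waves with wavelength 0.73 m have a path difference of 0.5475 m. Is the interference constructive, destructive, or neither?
neither (partial) — path difference = 0.75λ, neither a whole number of wavelengths nor an odd multiple of λ/2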